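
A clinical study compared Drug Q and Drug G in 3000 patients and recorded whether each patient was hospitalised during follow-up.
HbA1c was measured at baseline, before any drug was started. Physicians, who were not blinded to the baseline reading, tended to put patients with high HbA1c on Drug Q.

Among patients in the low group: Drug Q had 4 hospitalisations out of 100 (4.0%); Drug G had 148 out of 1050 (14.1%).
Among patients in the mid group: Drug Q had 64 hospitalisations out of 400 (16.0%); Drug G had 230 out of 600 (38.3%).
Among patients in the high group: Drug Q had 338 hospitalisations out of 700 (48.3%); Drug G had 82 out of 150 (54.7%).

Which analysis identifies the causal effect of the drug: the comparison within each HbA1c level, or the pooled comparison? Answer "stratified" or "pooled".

stratified

The stratified and pooled comparisons disagree (Drug Q wins within each HbA1c; Drug G wins overall), so the answer turns on the causal role of HbA1c.
HbA1c is set before the drug has any effect — it is not caused by the drug — and it independently drives the outcome. That makes it a confounder, so the causal comparison is within HbA1c levels.
Within each level — low: 4.0% vs 14.1%; mid: 16.0% vs 38.3%; high: 48.3% vs 54.7% — Drug Q is lower every time.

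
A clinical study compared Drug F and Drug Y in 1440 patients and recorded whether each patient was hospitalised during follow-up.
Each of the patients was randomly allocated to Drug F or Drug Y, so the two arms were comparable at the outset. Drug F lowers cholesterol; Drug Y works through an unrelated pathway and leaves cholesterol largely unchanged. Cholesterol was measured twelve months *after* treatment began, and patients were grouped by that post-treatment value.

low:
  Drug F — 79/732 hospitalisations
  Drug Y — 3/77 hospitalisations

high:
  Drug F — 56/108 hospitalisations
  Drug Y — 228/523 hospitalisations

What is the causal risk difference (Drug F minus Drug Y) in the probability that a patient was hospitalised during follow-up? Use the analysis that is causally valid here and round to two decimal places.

-0.22

Cholesterol here is a post-treatment variable shaped by the drug; conditioning on it would introduce bias rather than remove it. The overall comparison is the causal one.
The causal difference is the pooled difference: 0.161 − 0.385 = -0.224.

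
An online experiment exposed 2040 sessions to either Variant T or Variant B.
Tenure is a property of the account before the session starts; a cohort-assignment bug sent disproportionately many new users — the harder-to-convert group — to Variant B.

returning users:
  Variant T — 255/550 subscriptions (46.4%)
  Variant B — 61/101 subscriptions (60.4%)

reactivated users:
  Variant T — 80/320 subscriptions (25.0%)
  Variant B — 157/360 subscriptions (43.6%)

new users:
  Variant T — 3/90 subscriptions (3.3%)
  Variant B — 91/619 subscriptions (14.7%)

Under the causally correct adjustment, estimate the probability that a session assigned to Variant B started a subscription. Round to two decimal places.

The user tenure-specific comparison favours Variant B throughout, but the pooled figures favour Variant T. The question is whether to condition on user tenure.
User tenure is set before the variant has any effect — it is not caused by the variant — and it independently drives the outcome. That makes it a confounder, so the causal comparison is within user tenure levels.
Standardising Variant B to the population user tenure mix: 0.319·61/101 + 0.333·157/360 + 0.348·91/619 = 0.389.

0.39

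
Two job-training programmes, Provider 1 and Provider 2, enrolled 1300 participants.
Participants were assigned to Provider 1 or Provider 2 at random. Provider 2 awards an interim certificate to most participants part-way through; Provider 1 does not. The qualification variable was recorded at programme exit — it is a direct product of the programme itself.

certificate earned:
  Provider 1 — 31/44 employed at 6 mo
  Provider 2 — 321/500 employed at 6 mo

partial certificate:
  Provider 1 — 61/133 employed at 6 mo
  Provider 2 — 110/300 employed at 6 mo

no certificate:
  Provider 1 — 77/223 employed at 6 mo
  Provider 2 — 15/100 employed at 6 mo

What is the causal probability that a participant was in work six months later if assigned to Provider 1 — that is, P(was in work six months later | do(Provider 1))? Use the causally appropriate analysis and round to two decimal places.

Qualification attained during the programme lies on the pathway programme → qualification attained during the programme → outcome, so adjusting for it blocks the indirect effect. For the total causal effect of programme, use the unadjusted pooled rates.
So P(outcome | do(Provider 1)) is just the pooled rate for Provider 1: 169/400 = 0.422.

0.42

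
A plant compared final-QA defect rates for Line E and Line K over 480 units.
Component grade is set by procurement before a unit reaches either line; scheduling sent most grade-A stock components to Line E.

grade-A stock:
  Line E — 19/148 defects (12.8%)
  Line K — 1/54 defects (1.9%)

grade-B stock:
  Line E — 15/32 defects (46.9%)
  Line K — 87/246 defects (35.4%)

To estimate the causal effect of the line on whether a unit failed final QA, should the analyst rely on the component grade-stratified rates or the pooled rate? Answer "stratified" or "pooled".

Within every component grade level Line K has the lower rate, yet pooled Line E does — Simpson's reversal.
The imbalance in component grade arose from how units were allocated, not from anything the line did; and component grade independently affects the outcome. The pooled gap is confounded — condition on component grade.
Within each level — grade-A stock: 12.8% vs 1.9%; grade-B stock: 46.9% vs 35.4% — Line K is lower every time.

stratified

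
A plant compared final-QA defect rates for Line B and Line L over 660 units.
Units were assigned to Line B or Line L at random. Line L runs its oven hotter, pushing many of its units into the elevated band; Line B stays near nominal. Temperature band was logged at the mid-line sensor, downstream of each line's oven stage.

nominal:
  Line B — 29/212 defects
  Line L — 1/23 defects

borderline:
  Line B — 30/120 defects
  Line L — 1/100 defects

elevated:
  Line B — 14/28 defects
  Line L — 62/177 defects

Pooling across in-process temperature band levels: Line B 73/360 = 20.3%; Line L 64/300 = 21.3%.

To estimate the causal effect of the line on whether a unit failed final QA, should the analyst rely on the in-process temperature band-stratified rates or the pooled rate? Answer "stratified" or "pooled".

Within every in-process temperature band level Line L has the lower rate, yet pooled Line B does — Simpson's reversal.
Because the line influences in-process temperature band, in-process temperature band is a post-treatment mediator, not a confounder. Stratifying on it would bias the estimate; the causal effect is the crude pooled difference.
Pooled: Line B 20.3% vs Line L 21.3%; Line B is lower overall.

pooled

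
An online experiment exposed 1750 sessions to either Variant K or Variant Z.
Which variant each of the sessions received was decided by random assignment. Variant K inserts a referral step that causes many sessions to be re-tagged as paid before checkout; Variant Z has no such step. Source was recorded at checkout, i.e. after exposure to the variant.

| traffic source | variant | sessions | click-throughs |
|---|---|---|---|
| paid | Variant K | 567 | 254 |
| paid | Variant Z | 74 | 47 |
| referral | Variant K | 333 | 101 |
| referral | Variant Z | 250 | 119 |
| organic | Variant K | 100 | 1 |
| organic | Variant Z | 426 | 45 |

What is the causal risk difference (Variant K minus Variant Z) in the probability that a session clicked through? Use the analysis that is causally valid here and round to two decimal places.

Within every traffic source level Variant Z has the higher rate, yet pooled Variant K does — Simpson's reversal.
The distribution of traffic source is itself part of what the variant does — it is an intermediate outcome. Holding it fixed would remove that part of the effect; the total effect is the pooled difference.
The causal difference is the pooled difference: 0.356 − 0.281 = +0.075.

+0.07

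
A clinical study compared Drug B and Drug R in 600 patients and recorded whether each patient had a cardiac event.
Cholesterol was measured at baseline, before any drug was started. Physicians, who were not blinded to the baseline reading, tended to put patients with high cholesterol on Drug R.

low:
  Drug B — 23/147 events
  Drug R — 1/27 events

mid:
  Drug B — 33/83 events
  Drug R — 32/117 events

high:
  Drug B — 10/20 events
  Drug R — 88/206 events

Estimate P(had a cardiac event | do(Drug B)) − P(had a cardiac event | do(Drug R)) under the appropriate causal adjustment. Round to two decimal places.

The cholesterol-specific comparison favours Drug R throughout, but the pooled figures favour Drug B. The question is whether to condition on cholesterol.
The imbalance in cholesterol arose from how patients were allocated, not from anything the drug did; and cholesterol independently affects the outcome. The pooled gap is confounded — condition on cholesterol.
Adjusting over the population distribution of cholesterol: 0.290·(0.156−0.037) + 0.333·(0.398−0.274) + 0.377·(0.500−0.427) = +0.103.

+0.10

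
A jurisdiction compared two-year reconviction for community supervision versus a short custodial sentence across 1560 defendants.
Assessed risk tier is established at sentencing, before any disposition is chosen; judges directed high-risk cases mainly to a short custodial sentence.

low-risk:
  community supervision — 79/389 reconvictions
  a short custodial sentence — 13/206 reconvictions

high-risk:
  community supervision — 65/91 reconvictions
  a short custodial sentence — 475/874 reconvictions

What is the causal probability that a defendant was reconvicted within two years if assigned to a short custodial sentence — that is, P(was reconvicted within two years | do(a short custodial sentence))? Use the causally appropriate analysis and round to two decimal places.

Assessed risk tier satisfies the back-door criterion: it is not a descendant of the disposition, and it blocks the spurious path from disposition to outcome. Adjusting for it (i.e., using the within-assessed risk tier rates) gives the causal effect.
Standardising a short custodial sentence to the population assessed risk tier mix: 0.381·13/206 + 0.619·475/874 = 0.360.

0.36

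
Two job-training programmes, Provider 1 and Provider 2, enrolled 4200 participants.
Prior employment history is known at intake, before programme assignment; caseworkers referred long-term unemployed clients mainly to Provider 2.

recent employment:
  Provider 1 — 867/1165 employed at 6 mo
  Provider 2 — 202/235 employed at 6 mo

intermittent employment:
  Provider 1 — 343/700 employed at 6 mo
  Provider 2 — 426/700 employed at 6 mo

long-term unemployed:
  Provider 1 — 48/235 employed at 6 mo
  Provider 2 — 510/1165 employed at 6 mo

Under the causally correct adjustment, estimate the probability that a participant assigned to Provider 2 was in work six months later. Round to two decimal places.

The stratified and pooled comparisons disagree (Provider 2 wins within each prior employment history; Provider 1 wins overall), so the answer turns on the causal role of prior employment history.
The imbalance in prior employment history arose from how participants were allocated, not from anything the programme did; and prior employment history independently affects the outcome. The pooled gap is confounded — condition on prior employment history.
Standardising Provider 2 to the population prior employment history mix: 0.333·202/235 + 0.333·426/700 + 0.333·510/1165 = 0.635.

0.64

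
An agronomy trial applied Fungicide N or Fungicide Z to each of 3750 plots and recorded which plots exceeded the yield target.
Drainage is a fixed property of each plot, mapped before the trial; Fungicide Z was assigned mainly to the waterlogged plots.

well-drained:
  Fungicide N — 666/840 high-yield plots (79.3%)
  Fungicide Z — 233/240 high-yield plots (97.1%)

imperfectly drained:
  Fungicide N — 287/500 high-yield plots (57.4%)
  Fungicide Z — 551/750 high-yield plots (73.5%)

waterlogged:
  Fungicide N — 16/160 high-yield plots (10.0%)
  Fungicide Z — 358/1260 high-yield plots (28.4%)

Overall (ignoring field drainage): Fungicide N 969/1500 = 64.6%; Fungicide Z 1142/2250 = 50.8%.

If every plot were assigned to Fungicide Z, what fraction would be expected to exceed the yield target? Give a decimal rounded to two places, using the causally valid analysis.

0.63

Field drainage differs across fungicides for reasons unrelated to any effect of the fungicide itself, and it separately predicts the outcome — a classic confounder. We must compare within field drainage levels.
Standardising Fungicide Z to the population field drainage mix: 0.288·233/240 + 0.333·551/750 + 0.379·358/1260 = 0.632.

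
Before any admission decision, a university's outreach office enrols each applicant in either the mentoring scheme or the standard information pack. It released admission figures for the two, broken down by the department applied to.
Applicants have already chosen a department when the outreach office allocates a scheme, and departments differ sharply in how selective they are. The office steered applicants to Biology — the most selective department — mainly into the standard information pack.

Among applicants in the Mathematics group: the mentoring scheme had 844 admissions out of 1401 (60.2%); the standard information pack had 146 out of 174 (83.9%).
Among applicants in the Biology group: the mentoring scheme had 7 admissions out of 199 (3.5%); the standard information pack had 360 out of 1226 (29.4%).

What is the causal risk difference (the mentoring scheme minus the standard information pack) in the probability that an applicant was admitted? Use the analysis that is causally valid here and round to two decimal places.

The department-specific comparison favours the standard information pack throughout, but the pooled figures favour the mentoring scheme. The question is whether to condition on department.
Here department is a common cause — it drives both which outreach scheme a case falls under and the outcome. The crude comparison mixes populations; the stratum-specific rates are the causally relevant ones.
Adjusting over the population distribution of department: 0.525·(0.602−0.839) + 0.475·(0.035−0.294) = -0.247.

-0.25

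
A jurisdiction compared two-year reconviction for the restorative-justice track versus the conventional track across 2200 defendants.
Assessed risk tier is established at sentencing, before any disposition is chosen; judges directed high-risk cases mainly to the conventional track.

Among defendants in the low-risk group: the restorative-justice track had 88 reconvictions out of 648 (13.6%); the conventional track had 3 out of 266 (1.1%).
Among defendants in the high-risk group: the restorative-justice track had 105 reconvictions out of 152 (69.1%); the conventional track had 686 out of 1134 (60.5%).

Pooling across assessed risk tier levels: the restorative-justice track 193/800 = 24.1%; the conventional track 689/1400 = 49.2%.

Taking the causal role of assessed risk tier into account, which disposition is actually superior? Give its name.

the conventional track

Assessed risk tier satisfies the back-door criterion: it is not a descendant of the disposition, and it blocks the spurious path from disposition to outcome. Adjusting for it (i.e., using the within-assessed risk tier rates) gives the causal effect.
Within each level — low-risk: 13.6% vs 1.1%; high-risk: 69.1% vs 60.5% — the conventional track is lower every time.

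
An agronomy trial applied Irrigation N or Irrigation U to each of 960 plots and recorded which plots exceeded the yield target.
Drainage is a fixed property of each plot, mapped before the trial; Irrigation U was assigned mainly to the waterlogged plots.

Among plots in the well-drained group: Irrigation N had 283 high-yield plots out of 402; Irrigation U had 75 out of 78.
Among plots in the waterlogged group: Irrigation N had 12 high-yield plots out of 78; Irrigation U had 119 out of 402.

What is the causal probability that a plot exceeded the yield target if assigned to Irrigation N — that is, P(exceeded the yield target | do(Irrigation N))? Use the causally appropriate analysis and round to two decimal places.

0.43

Here field drainage is a common cause — it drives both which irrigation a case falls under and the outcome. The crude comparison mixes populations; the stratum-specific rates are the causally relevant ones.
Standardising Irrigation N to the population field drainage mix: 0.500·283/402 + 0.500·12/78 = 0.429.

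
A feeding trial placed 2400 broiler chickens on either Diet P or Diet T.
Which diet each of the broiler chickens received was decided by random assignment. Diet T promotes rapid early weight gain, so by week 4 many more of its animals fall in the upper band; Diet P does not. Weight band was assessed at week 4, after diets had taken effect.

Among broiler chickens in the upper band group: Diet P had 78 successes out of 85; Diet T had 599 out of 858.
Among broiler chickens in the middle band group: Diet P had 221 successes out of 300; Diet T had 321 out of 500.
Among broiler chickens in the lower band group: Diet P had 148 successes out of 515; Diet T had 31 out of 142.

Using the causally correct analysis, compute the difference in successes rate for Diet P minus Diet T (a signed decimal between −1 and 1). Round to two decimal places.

The stratified and pooled comparisons disagree (Diet P wins within each week-4 weight band; Diet T wins overall), so the answer turns on the causal role of week-4 weight band.
The distribution of week-4 weight band is itself part of what the diet does — it is an intermediate outcome. Holding it fixed would remove that part of the effect; the total effect is the pooled difference.
The causal difference is the pooled difference: 0.497 − 0.634 = -0.137.

-0.14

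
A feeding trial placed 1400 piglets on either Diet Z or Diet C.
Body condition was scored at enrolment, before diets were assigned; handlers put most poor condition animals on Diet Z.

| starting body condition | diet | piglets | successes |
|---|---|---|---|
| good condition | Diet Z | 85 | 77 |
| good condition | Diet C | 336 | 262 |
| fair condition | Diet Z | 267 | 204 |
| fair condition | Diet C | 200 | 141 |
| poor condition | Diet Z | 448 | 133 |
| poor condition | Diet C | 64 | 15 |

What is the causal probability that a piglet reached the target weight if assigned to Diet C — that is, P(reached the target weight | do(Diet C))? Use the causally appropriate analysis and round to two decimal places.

Within every starting body condition level Diet Z has the higher rate, yet pooled Diet C does — Simpson's reversal.
Starting body condition differs across diets for reasons unrelated to any effect of the diet itself, and it separately predicts the outcome — a classic confounder. We must compare within starting body condition levels.
Standardising Diet C to the population starting body condition mix: 0.301·262/336 + 0.334·141/200 + 0.366·15/64 = 0.555.

0.56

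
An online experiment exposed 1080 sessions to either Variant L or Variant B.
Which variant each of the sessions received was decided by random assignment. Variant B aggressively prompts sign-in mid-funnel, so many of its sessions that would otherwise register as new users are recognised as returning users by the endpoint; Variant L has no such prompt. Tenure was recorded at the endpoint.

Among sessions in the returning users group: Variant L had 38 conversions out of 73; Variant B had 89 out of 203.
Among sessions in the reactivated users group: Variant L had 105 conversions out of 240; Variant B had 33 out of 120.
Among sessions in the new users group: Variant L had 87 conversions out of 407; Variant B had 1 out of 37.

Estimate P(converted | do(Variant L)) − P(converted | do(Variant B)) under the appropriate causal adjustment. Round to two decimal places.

User tenure is recorded after the variant and is itself shifted by it — it sits on the causal path from variant to outcome. Conditioning on a mediator would strip out part of the effect we want; the pooled comparison gives the total causal effect.
The causal difference is the pooled difference: 0.319 − 0.342 = -0.022.

-0.02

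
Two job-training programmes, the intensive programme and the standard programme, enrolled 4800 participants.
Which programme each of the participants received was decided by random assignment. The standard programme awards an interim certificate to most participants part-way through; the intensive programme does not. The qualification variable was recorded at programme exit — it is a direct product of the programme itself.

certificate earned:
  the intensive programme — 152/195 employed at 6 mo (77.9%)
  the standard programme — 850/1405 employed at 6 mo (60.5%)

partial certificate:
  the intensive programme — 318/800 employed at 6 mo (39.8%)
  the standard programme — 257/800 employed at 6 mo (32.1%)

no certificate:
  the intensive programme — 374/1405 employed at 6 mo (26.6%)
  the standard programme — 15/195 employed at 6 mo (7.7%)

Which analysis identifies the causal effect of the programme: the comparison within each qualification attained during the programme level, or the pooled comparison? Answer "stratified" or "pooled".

The qualification attained during the programme-specific comparison favours the intensive programme throughout, but the pooled figures favour the standard programme. The question is whether to condition on qualification attained during the programme.
Qualification attained during the programme here is a post-treatment variable shaped by the programme; conditioning on it would introduce bias rather than remove it. The overall comparison is the causal one.
Pooled: the intensive programme 35.2% vs the standard programme 46.8%; the standard programme is higher overall.

pooled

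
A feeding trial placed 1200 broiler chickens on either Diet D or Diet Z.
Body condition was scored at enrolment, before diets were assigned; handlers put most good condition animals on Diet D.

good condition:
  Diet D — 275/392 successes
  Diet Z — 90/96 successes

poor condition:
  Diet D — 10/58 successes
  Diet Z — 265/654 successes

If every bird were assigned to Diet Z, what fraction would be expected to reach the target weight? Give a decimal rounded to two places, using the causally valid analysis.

The starting body condition-specific comparison favours Diet Z throughout, but the pooled figures favour Diet D. The question is whether to condition on starting body condition.
Since starting body condition is a pre-existing factor (not a product of the diet) and it affects the outcome on its own, it is a confounder. The stratified rates, not the pooled rate, identify the causal effect.
Standardising Diet Z to the population starting body condition mix: 0.407·90/96 + 0.593·265/654 = 0.622.

0.62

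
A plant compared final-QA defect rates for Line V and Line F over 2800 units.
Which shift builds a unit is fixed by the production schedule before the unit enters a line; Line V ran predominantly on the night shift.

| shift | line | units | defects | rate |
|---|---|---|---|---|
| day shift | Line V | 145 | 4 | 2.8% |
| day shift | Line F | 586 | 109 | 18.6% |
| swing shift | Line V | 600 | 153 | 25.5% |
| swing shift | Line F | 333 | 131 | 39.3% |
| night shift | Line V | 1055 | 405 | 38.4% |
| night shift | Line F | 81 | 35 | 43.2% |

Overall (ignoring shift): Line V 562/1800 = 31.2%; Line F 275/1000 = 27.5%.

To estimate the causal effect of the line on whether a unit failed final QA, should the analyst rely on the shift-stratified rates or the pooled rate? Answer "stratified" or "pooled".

Shift satisfies the back-door criterion: it is not a descendant of the line, and it blocks the spurious path from line to outcome. Adjusting for it (i.e., using the within-shift rates) gives the causal effect.
Within each level — day shift: 2.8% vs 18.6%; swing shift: 25.5% vs 39.3%; night shift: 38.4% vs 43.2% — Line V is lower every time.

stratified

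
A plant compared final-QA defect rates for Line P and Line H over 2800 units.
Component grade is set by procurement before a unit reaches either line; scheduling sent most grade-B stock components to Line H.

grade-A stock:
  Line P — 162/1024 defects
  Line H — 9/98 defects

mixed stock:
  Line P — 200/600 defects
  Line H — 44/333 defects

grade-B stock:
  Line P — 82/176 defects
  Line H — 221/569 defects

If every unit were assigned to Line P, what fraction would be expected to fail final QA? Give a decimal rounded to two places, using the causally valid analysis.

0.30

Line H is lower inside every component grade stratum but Line P is lower in aggregate. Whether to stratify depends on how component grade relates to the line.
Component grade satisfies the back-door criterion: it is not a descendant of the line, and it blocks the spurious path from line to outcome. Adjusting for it (i.e., using the within-component grade rates) gives the causal effect.
Standardising Line P to the population component grade mix: 0.401·162/1024 + 0.333·200/600 + 0.266·82/176 = 0.298.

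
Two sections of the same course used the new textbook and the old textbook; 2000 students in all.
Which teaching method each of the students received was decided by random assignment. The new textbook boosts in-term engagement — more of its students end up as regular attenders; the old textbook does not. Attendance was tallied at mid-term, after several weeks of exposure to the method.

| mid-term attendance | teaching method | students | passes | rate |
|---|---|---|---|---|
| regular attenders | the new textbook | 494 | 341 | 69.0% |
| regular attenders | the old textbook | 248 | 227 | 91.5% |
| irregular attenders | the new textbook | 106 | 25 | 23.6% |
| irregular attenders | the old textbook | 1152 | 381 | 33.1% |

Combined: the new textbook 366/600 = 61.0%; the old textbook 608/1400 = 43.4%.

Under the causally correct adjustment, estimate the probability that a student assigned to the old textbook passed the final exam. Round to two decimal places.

0.43

The mid-term attendance-specific comparison favours the old textbook throughout, but the pooled figures favour the new textbook. The question is whether to condition on mid-term attendance.
Mid-term attendance is downstream of the teaching method. One should not condition on a consequence of treatment, so the overall rates are the right comparison.
So P(outcome | do(the old textbook)) is just the pooled rate for the old textbook: 608/1400 = 0.434.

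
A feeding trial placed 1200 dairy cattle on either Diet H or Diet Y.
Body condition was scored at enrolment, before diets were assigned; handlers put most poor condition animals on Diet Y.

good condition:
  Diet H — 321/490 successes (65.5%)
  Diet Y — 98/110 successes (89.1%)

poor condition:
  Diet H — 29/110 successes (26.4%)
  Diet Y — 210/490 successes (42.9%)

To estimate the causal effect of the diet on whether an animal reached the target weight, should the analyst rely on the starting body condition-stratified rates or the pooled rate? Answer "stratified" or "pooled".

stratified

Within every starting body condition level Diet Y has the higher rate, yet pooled Diet H does — Simpson's reversal.
The imbalance in starting body condition arose from how dairy cattle were allocated, not from anything the diet did; and starting body condition independently affects the outcome. The pooled gap is confounded — condition on starting body condition.
Within each level — good condition: 65.5% vs 89.1%; poor condition: 26.4% vs 42.9% — Diet Y is higher every time.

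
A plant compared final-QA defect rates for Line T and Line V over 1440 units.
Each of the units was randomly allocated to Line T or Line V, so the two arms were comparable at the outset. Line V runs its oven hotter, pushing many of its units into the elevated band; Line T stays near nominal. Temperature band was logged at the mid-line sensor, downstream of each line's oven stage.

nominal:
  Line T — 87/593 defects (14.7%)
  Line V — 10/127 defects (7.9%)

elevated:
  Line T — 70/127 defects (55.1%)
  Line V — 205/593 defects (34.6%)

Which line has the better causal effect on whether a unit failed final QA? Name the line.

The in-process temperature band-specific comparison favours Line V throughout, but the pooled figures favour Line T. The question is whether to condition on in-process temperature band.
In-process temperature band here is a post-treatment variable shaped by the line; conditioning on it would introduce bias rather than remove it. The overall comparison is the causal one.
Pooled: Line T 21.8% vs Line V 29.9%; Line T is lower overall.

Line T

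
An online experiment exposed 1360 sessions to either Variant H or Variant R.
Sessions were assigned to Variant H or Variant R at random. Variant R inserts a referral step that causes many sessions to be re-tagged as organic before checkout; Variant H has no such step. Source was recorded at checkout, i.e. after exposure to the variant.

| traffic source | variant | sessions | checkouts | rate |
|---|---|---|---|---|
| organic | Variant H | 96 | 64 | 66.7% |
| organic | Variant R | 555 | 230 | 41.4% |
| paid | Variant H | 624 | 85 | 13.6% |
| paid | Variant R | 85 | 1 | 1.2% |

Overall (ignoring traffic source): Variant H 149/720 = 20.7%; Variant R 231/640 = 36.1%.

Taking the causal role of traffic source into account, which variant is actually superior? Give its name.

Variant R

Traffic source is recorded after the variant and is itself shifted by it — it sits on the causal path from variant to outcome. Conditioning on a mediator would strip out part of the effect we want; the pooled comparison gives the total causal effect.
Pooled: Variant H 20.7% vs Variant R 36.1%; Variant R is higher overall.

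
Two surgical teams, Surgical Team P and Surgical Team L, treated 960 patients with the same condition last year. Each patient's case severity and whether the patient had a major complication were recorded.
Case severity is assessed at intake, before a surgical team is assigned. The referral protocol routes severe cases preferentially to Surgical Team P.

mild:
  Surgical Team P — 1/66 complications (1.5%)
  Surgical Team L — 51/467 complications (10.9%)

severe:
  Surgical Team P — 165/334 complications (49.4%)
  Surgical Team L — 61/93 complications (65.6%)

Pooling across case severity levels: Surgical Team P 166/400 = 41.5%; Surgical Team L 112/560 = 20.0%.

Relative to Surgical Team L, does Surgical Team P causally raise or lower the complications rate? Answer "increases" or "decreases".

The stratified and pooled comparisons disagree (Surgical Team P wins within each case severity; Surgical Team L wins overall), so the answer turns on the causal role of case severity.
Nothing the surgical team does changes case severity; the imbalance is an allocation artefact. With case severity also predicting the outcome, the pooled figure is confounded, and the within-stratum comparison is the causal one.
Within each level — mild: 1.5% vs 10.9%; severe: 49.4% vs 65.6% — Surgical Team P is lower every time.

decreases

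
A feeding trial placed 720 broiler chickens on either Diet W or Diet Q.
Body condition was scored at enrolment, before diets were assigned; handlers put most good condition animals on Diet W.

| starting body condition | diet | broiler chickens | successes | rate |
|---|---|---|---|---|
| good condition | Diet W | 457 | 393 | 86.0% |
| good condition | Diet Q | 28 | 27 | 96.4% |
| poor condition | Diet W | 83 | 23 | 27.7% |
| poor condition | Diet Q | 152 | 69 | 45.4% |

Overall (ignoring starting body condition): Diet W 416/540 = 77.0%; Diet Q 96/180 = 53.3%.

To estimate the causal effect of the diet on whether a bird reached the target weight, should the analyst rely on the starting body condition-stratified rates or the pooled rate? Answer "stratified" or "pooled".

Within every starting body condition level Diet Q has the higher rate, yet pooled Diet W does — Simpson's reversal.
Starting body condition satisfies the back-door criterion: it is not a descendant of the diet, and it blocks the spurious path from diet to outcome. Adjusting for it (i.e., using the within-starting body condition rates) gives the causal effect.
Within each level — good condition: 86.0% vs 96.4%; poor condition: 27.7% vs 45.4% — Diet Q is higher every time.

stratified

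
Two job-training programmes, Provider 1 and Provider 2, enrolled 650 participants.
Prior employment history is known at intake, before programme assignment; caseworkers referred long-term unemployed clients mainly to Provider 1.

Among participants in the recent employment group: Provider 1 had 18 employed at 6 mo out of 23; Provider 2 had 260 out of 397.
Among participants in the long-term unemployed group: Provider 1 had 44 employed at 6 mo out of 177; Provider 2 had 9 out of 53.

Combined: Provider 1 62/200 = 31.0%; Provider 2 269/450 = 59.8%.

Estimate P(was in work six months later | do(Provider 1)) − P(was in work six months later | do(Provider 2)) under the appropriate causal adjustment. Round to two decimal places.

The prior employment history-specific comparison favours Provider 1 throughout, but the pooled figures favour Provider 2. The question is whether to condition on prior employment history.
The imbalance in prior employment history arose from how participants were allocated, not from anything the programme did; and prior employment history independently affects the outcome. The pooled gap is confounded — condition on prior employment history.
Adjusting over the population distribution of prior employment history: 0.646·(0.783−0.655) + 0.354·(0.249−0.170) = +0.110.

+0.11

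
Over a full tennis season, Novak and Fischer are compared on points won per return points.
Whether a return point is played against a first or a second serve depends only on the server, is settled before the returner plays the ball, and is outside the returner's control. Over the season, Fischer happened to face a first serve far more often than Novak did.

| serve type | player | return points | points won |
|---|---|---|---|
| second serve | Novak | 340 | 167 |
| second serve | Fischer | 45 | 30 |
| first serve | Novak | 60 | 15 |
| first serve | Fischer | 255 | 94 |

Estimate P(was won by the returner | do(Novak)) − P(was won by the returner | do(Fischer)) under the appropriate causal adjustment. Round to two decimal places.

-0.15

The stratified and pooled comparisons disagree (Fischer wins within each serve type; Novak wins overall), so the answer turns on the causal role of serve type.
Since serve type is a pre-existing factor (not a product of the player) and it affects the outcome on its own, it is a confounder. The stratified rates, not the pooled rate, identify the causal effect.
Adjusting over the population distribution of serve type: 0.550·(0.491−0.667) + 0.450·(0.250−0.369) = -0.150.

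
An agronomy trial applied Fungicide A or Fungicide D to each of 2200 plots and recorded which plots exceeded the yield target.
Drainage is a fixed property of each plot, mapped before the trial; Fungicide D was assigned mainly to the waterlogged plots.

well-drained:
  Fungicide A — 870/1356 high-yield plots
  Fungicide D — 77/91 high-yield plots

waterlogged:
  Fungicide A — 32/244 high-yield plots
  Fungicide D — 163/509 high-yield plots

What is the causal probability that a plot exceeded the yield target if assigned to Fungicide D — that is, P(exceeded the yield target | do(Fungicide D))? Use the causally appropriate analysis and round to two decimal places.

Since field drainage is a pre-existing factor (not a product of the fungicide) and it affects the outcome on its own, it is a confounder. The stratified rates, not the pooled rate, identify the causal effect.
Standardising Fungicide D to the population field drainage mix: 0.658·77/91 + 0.342·163/509 = 0.666.

0.67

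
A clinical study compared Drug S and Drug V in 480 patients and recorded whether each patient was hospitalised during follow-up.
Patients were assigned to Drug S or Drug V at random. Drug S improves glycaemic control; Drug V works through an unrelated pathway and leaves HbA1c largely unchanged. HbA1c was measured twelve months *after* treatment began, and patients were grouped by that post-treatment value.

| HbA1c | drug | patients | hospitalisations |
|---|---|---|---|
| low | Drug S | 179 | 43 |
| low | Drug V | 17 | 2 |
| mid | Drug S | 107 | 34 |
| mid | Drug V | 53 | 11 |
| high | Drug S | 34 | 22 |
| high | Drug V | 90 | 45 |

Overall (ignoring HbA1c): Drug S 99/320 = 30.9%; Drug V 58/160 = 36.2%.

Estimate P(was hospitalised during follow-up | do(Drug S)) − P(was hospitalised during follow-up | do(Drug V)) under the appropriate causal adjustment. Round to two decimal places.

The distribution of HbA1c is itself part of what the drug does — it is an intermediate outcome. Holding it fixed would remove that part of the effect; the total effect is the pooled difference.
The causal difference is the pooled difference: 0.309 − 0.362 = -0.053.

-0.05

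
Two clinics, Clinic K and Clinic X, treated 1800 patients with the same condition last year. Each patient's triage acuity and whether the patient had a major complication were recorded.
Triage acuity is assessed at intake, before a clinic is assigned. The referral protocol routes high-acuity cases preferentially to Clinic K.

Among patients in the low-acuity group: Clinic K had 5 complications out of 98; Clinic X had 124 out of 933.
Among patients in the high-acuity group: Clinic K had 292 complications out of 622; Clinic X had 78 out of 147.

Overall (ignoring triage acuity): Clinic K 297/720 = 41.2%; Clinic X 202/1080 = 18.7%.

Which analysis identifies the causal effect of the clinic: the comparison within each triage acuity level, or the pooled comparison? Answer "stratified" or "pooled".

Clinic K is lower inside every triage acuity stratum but Clinic X is lower in aggregate. Whether to stratify depends on how triage acuity relates to the clinic.
Triage acuity is set before the clinic has any effect — it is not caused by the clinic — and it independently drives the outcome. That makes it a confounder, so the causal comparison is within triage acuity levels.
Within each level — low-acuity: 5.1% vs 13.3%; high-acuity: 46.9% vs 53.1% — Clinic K is lower every time.

stratified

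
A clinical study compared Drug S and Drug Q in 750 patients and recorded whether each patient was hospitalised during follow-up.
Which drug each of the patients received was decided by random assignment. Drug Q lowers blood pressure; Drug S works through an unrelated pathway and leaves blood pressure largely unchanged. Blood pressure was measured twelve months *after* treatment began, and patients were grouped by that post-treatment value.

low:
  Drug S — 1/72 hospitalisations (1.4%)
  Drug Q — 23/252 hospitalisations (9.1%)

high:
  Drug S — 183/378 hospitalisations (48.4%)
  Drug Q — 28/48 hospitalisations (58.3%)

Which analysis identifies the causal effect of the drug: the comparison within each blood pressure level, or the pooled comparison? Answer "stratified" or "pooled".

The stratified and pooled comparisons disagree (Drug S wins within each blood pressure; Drug Q wins overall), so the answer turns on the causal role of blood pressure.
Because the drug influences blood pressure, blood pressure is a post-treatment mediator, not a confounder. Stratifying on it would bias the estimate; the causal effect is the crude pooled difference.
Pooled: Drug S 40.9% vs Drug Q 17.0%; Drug Q is lower overall.

pooled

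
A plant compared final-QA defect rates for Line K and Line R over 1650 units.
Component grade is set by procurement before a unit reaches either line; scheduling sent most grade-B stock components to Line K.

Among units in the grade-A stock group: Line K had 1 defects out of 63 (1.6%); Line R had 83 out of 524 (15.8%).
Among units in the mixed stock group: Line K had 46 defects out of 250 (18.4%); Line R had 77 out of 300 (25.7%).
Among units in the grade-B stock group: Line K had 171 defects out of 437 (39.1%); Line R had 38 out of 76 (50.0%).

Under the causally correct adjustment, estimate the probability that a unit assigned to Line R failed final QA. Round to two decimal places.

The component grade-specific comparison favours Line K throughout, but the pooled figures favour Line R. The question is whether to condition on component grade.
Component grade is set before the line has any effect — it is not caused by the line — and it independently drives the outcome. That makes it a confounder, so the causal comparison is within component grade levels.
Standardising Line R to the population component grade mix: 0.356·83/524 + 0.333·77/300 + 0.311·38/76 = 0.297.

0.30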